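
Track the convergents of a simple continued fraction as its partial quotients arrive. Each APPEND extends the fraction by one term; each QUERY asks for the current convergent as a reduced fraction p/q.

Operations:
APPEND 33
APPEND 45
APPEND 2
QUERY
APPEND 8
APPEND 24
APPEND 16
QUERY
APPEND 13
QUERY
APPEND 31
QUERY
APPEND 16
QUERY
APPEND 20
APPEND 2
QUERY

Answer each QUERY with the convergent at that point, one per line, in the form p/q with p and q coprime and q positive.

3005/91
9875590/299061
128998299/3906436
4008822859/121398577
64270164043/1946283668
2643094371481/80040427542

APPEND 33: p_0 = 33·1 + 0 = 33, q_0 = 33·0 + 1 = 1 → 33/1
APPEND 45: p_1 = 45·33 + 1 = 1486, q_1 = 45·1 + 0 = 45 → 1486/45
APPEND 2: p_2 = 2·1486 + 33 = 3005, q_2 = 2·45 + 1 = 91 → 3005/91
APPEND 8: p_3 = 8·3005 + 1486 = 25526, q_3 = 8·91 + 45 = 773 → 25526/773
APPEND 24: p_4 = 24·25526 + 3005 = 615629, q_4 = 24·773 + 91 = 18643 → 615629/18643
APPEND 16: p_5 = 16·615629 + 25526 = 9875590, q_5 = 16·18643 + 773 = 299061 → 9875590/299061
APPEND 13: p_6 = 13·9875590 + 615629 = 128998299, q_6 = 13·299061 + 18643 = 3906436 → 128998299/3906436
APPEND 31: p_7 = 31·128998299 + 9875590 = 4008822859, q_7 = 31·3906436 + 299061 = 121398577 → 4008822859/121398577
APPEND 16: p_8 = 16·4008822859 + 128998299 = 64270164043, q_8 = 16·121398577 + 3906436 = 1946283668 → 64270164043/1946283668
APPEND 20: p_9 = 20·64270164043 + 4008822859 = 1289412103719, q_9 = 20·1946283668 + 121398577 = 39047071937 → 1289412103719/39047071937
APPEND 2: p_10 = 2·1289412103719 + 64270164043 = 2643094371481, q_10 = 2·39047071937 + 1946283668 = 80040427542 → 2643094371481/80040427542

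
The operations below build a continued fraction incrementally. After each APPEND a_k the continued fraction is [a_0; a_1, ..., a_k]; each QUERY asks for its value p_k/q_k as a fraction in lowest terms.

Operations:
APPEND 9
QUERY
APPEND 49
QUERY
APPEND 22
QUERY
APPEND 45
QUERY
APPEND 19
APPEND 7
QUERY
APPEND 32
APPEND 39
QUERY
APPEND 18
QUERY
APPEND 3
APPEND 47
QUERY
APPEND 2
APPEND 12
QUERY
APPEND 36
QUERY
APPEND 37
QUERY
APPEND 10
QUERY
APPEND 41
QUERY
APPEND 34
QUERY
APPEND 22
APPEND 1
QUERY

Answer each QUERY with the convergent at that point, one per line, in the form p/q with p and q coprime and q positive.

9/1
442/49
9733/1079
438427/48604
58817349/6520489
73788122895/8180148406
1330076707124/147452251511
192338934187673/21322686689644
4857241573623029/538473610076368
175249438537048657/19428145873031475
6489086467444423338/719379870912240943
65066114112981282037/7213226854995440905
2674199765099676986855/296461680925725318048
90987858127501998835107/10086910378329656254537
2095394936697645650194316/232295400382507819172399

APPEND 9: p_0 = 9·1 + 0 = 9, q_0 = 9·0 + 1 = 1 → 9/1
APPEND 49: p_1 = 49·9 + 1 = 442, q_1 = 49·1 + 0 = 49 → 442/49
APPEND 22: p_2 = 22·442 + 9 = 9733, q_2 = 22·49 + 1 = 1079 → 9733/1079
APPEND 45: p_3 = 45·9733 + 442 = 438427, q_3 = 45·1079 + 49 = 48604 → 438427/48604
APPEND 19: p_4 = 19·438427 + 9733 = 8339846, q_4 = 19·48604 + 1079 = 924555 → 8339846/924555
APPEND 7: p_5 = 7·8339846 + 438427 = 58817349, q_5 = 7·924555 + 48604 = 6520489 → 58817349/6520489
APPEND 32: p_6 = 32·58817349 + 8339846 = 1890495014, q_6 = 32·6520489 + 924555 = 209580203 → 1890495014/209580203
APPEND 39: p_7 = 39·1890495014 + 58817349 = 73788122895, q_7 = 39·209580203 + 6520489 = 8180148406 → 73788122895/8180148406
APPEND 18: p_8 = 18·73788122895 + 1890495014 = 1330076707124, q_8 = 18·8180148406 + 209580203 = 147452251511 → 1330076707124/147452251511
APPEND 3: p_9 = 3·1330076707124 + 73788122895 = 4064018244267, q_9 = 3·147452251511 + 8180148406 = 450536902939 → 4064018244267/450536902939
APPEND 47: p_10 = 47·4064018244267 + 1330076707124 = 192338934187673, q_10 = 47·450536902939 + 147452251511 = 21322686689644 → 192338934187673/21322686689644
APPEND 2: p_11 = 2·192338934187673 + 4064018244267 = 388741886619613, q_11 = 2·21322686689644 + 450536902939 = 43095910282227 → 388741886619613/43095910282227
APPEND 12: p_12 = 12·388741886619613 + 192338934187673 = 4857241573623029, q_12 = 12·43095910282227 + 21322686689644 = 538473610076368 → 4857241573623029/538473610076368
APPEND 36: p_13 = 36·4857241573623029 + 388741886619613 = 175249438537048657, q_13 = 36·538473610076368 + 43095910282227 = 19428145873031475 → 175249438537048657/19428145873031475
APPEND 37: p_14 = 37·175249438537048657 + 4857241573623029 = 6489086467444423338, q_14 = 37·19428145873031475 + 538473610076368 = 719379870912240943 → 6489086467444423338/719379870912240943
APPEND 10: p_15 = 10·6489086467444423338 + 175249438537048657 = 65066114112981282037, q_15 = 10·719379870912240943 + 19428145873031475 = 7213226854995440905 → 65066114112981282037/7213226854995440905
APPEND 41: p_16 = 41·65066114112981282037 + 6489086467444423338 = 2674199765099676986855, q_16 = 41·7213226854995440905 + 719379870912240943 = 296461680925725318048 → 2674199765099676986855/296461680925725318048
APPEND 34: p_17 = 34·2674199765099676986855 + 65066114112981282037 = 90987858127501998835107, q_17 = 34·296461680925725318048 + 7213226854995440905 = 10086910378329656254537 → 90987858127501998835107/10086910378329656254537
APPEND 22: p_18 = 22·90987858127501998835107 + 2674199765099676986855 = 2004407078570143651359209, q_18 = 22·10086910378329656254537 + 296461680925725318048 = 222208490004178162917862 → 2004407078570143651359209/222208490004178162917862
APPEND 1: p_19 = 1·2004407078570143651359209 + 90987858127501998835107 = 2095394936697645650194316, q_19 = 1·222208490004178162917862 + 10086910378329656254537 = 232295400382507819172399 → 2095394936697645650194316/232295400382507819172399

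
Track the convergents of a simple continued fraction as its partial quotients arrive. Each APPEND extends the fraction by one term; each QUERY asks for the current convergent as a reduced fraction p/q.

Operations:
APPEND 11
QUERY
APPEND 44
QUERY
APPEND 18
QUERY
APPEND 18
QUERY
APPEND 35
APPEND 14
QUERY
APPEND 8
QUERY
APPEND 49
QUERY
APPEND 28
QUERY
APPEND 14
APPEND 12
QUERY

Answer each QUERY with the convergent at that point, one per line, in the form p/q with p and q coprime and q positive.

11/1
485/44
8741/793
157823/14318
77613467/7041240
626440282/56831843
30773187285/2791801547
862275684262/78227275159
146093868887698/13253911120435

APPEND 11: p_0 = 11·1 + 0 = 11, q_0 = 11·0 + 1 = 1 → 11/1
APPEND 44: p_1 = 44·11 + 1 = 485, q_1 = 44·1 + 0 = 44 → 485/44
APPEND 18: p_2 = 18·485 + 11 = 8741, q_2 = 18·44 + 1 = 793 → 8741/793
APPEND 18: p_3 = 18·8741 + 485 = 157823, q_3 = 18·793 + 44 = 14318 → 157823/14318
APPEND 35: p_4 = 35·157823 + 8741 = 5532546, q_4 = 35·14318 + 793 = 501923 → 5532546/501923
APPEND 14: p_5 = 14·5532546 + 157823 = 77613467, q_5 = 14·501923 + 14318 = 7041240 → 77613467/7041240
APPEND 8: p_6 = 8·77613467 + 5532546 = 626440282, q_6 = 8·7041240 + 501923 = 56831843 → 626440282/56831843
APPEND 49: p_7 = 49·626440282 + 77613467 = 30773187285, q_7 = 49·56831843 + 7041240 = 2791801547 → 30773187285/2791801547
APPEND 28: p_8 = 28·30773187285 + 626440282 = 862275684262, q_8 = 28·2791801547 + 56831843 = 78227275159 → 862275684262/78227275159
APPEND 14: p_9 = 14·862275684262 + 30773187285 = 12102632766953, q_9 = 14·78227275159 + 2791801547 = 1097973653773 → 12102632766953/1097973653773
APPEND 12: p_10 = 12·12102632766953 + 862275684262 = 146093868887698, q_10 = 12·1097973653773 + 78227275159 = 13253911120435 → 146093868887698/13253911120435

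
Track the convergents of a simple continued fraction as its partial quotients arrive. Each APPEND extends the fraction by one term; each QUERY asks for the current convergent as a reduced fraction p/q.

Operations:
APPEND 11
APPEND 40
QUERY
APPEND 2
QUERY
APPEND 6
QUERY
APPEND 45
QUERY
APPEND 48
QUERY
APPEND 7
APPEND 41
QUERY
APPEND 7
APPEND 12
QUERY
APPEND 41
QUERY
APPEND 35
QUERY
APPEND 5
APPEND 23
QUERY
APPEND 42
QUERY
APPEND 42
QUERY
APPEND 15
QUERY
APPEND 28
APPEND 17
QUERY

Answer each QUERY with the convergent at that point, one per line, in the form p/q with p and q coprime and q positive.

APPEND 11: p_0 = 11·1 + 0 = 11, q_0 = 11·0 + 1 = 1 → 11/1
APPEND 40: p_1 = 40·11 + 1 = 441, q_1 = 40·1 + 0 = 40 → 441/40
APPEND 2: p_2 = 2·441 + 11 = 893, q_2 = 2·40 + 1 = 81 → 893/81
APPEND 6: p_3 = 6·893 + 441 = 5799, q_3 = 6·81 + 40 = 526 → 5799/526
APPEND 45: p_4 = 45·5799 + 893 = 261848, q_4 = 45·526 + 81 = 23751 → 261848/23751
APPEND 48: p_5 = 48·261848 + 5799 = 12574503, q_5 = 48·23751 + 526 = 1140574 → 12574503/1140574
APPEND 7: p_6 = 7·12574503 + 261848 = 88283369, q_6 = 7·1140574 + 23751 = 8007769 → 88283369/8007769
APPEND 41: p_7 = 41·88283369 + 12574503 = 3632192632, q_7 = 41·8007769 + 1140574 = 329459103 → 3632192632/329459103
APPEND 7: p_8 = 7·3632192632 + 88283369 = 25513631793, q_8 = 7·329459103 + 8007769 = 2314221490 → 25513631793/2314221490
APPEND 12: p_9 = 12·25513631793 + 3632192632 = 309795774148, q_9 = 12·2314221490 + 329459103 = 28100116983 → 309795774148/28100116983
APPEND 41: p_10 = 41·309795774148 + 25513631793 = 12727140371861, q_10 = 41·28100116983 + 2314221490 = 1154419017793 → 12727140371861/1154419017793
APPEND 35: p_11 = 35·12727140371861 + 309795774148 = 445759708789283, q_11 = 35·1154419017793 + 28100116983 = 40432765739738 → 445759708789283/40432765739738
APPEND 5: p_12 = 5·445759708789283 + 12727140371861 = 2241525684318276, q_12 = 5·40432765739738 + 1154419017793 = 203318247716483 → 2241525684318276/203318247716483
APPEND 23: p_13 = 23·2241525684318276 + 445759708789283 = 52000850448109631, q_13 = 23·203318247716483 + 40432765739738 = 4716752463218847 → 52000850448109631/4716752463218847
APPEND 42: p_14 = 42·52000850448109631 + 2241525684318276 = 2186277244504922778, q_14 = 42·4716752463218847 + 203318247716483 = 198306921702908057 → 2186277244504922778/198306921702908057
APPEND 42: p_15 = 42·2186277244504922778 + 52000850448109631 = 91875645119654866307, q_15 = 42·198306921702908057 + 4716752463218847 = 8333607463985357241 → 91875645119654866307/8333607463985357241
APPEND 15: p_16 = 15·91875645119654866307 + 2186277244504922778 = 1380320954039327917383, q_16 = 15·8333607463985357241 + 198306921702908057 = 125202418881483266672 → 1380320954039327917383/125202418881483266672
APPEND 28: p_17 = 28·1380320954039327917383 + 91875645119654866307 = 38740862358220836553031, q_17 = 28·125202418881483266672 + 8333607463985357241 = 3514001336145516824057 → 38740862358220836553031/3514001336145516824057
APPEND 17: p_18 = 17·38740862358220836553031 + 1380320954039327917383 = 659974981043793549318910, q_18 = 17·3514001336145516824057 + 125202418881483266672 = 59863225133355269275641 → 659974981043793549318910/59863225133355269275641

441/40
893/81
5799/526
261848/23751
12574503/1140574
3632192632/329459103
309795774148/28100116983
12727140371861/1154419017793
445759708789283/40432765739738
52000850448109631/4716752463218847
2186277244504922778/198306921702908057
91875645119654866307/8333607463985357241
1380320954039327917383/125202418881483266672
659974981043793549318910/59863225133355269275641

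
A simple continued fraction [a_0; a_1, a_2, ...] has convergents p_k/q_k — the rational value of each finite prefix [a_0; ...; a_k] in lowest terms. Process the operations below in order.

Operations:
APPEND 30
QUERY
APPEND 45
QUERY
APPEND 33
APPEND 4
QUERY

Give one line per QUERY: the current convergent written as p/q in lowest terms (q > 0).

APPEND 30: p_0 = 30·1 + 0 = 30, q_0 = 30·0 + 1 = 1 → 30/1
APPEND 45: p_1 = 45·30 + 1 = 1351, q_1 = 45·1 + 0 = 45 → 1351/45
APPEND 33: p_2 = 33·1351 + 30 = 44613, q_2 = 33·45 + 1 = 1486 → 44613/1486
APPEND 4: p_3 = 4·44613 + 1351 = 179803, q_3 = 4·1486 + 45 = 5989 → 179803/5989

30/1
1351/45
179803/5989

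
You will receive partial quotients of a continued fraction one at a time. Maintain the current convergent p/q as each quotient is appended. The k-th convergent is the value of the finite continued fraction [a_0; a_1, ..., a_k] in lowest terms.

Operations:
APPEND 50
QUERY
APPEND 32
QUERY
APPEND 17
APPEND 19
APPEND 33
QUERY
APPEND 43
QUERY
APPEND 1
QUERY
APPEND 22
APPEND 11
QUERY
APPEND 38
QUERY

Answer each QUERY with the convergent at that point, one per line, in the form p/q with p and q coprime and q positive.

50/1
1601/32
17176509/343316
739109561/14772975
756286070/15116291
191907720181/3835761438
7309870769979/146106266021

APPEND 50: p_0 = 50·1 + 0 = 50, q_0 = 50·0 + 1 = 1 → 50/1
APPEND 32: p_1 = 32·50 + 1 = 1601, q_1 = 32·1 + 0 = 32 → 1601/32
APPEND 17: p_2 = 17·1601 + 50 = 27267, q_2 = 17·32 + 1 = 545 → 27267/545
APPEND 19: p_3 = 19·27267 + 1601 = 519674, q_3 = 19·545 + 32 = 10387 → 519674/10387
APPEND 33: p_4 = 33·519674 + 27267 = 17176509, q_4 = 33·10387 + 545 = 343316 → 17176509/343316
APPEND 43: p_5 = 43·17176509 + 519674 = 739109561, q_5 = 43·343316 + 10387 = 14772975 → 739109561/14772975
APPEND 1: p_6 = 1·739109561 + 17176509 = 756286070, q_6 = 1·14772975 + 343316 = 15116291 → 756286070/15116291
APPEND 22: p_7 = 22·756286070 + 739109561 = 17377403101, q_7 = 22·15116291 + 14772975 = 347331377 → 17377403101/347331377
APPEND 11: p_8 = 11·17377403101 + 756286070 = 191907720181, q_8 = 11·347331377 + 15116291 = 3835761438 → 191907720181/3835761438
APPEND 38: p_9 = 38·191907720181 + 17377403101 = 7309870769979, q_9 = 38·3835761438 + 347331377 = 146106266021 → 7309870769979/146106266021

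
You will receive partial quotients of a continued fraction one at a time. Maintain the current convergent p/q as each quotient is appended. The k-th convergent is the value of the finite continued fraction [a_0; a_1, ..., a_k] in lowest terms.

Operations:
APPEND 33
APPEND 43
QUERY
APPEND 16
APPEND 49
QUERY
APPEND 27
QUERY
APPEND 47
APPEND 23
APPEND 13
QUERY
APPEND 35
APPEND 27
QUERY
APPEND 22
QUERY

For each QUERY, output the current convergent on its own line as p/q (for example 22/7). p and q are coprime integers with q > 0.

APPEND 33: p_0 = 33·1 + 0 = 33, q_0 = 33·0 + 1 = 1 → 33/1
APPEND 43: p_1 = 43·33 + 1 = 1420, q_1 = 43·1 + 0 = 43 → 1420/43
APPEND 16: p_2 = 16·1420 + 33 = 22753, q_2 = 16·43 + 1 = 689 → 22753/689
APPEND 49: p_3 = 49·22753 + 1420 = 1116317, q_3 = 49·689 + 43 = 33804 → 1116317/33804
APPEND 27: p_4 = 27·1116317 + 22753 = 30163312, q_4 = 27·33804 + 689 = 913397 → 30163312/913397
APPEND 47: p_5 = 47·30163312 + 1116317 = 1418791981, q_5 = 47·913397 + 33804 = 42963463 → 1418791981/42963463
APPEND 23: p_6 = 23·1418791981 + 30163312 = 32662378875, q_6 = 23·42963463 + 913397 = 989073046 → 32662378875/989073046
APPEND 13: p_7 = 13·32662378875 + 1418791981 = 426029717356, q_7 = 13·989073046 + 42963463 = 12900913061 → 426029717356/12900913061
APPEND 35: p_8 = 35·426029717356 + 32662378875 = 14943702486335, q_8 = 35·12900913061 + 989073046 = 452521030181 → 14943702486335/452521030181
APPEND 27: p_9 = 27·14943702486335 + 426029717356 = 403905996848401, q_9 = 27·452521030181 + 12900913061 = 12230968727948 → 403905996848401/12230968727948
APPEND 22: p_10 = 22·403905996848401 + 14943702486335 = 8900875633151157, q_10 = 22·12230968727948 + 452521030181 = 269533833045037 → 8900875633151157/269533833045037

1420/43
1116317/33804
30163312/913397
426029717356/12900913061
403905996848401/12230968727948
8900875633151157/269533833045037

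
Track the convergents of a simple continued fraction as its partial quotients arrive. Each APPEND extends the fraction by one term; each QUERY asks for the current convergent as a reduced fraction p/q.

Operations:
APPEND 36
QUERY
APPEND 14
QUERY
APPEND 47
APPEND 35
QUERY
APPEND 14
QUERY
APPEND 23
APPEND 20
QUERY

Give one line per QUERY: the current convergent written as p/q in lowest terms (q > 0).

36/1
505/14
832490/23079
11678631/323765
5400498691/149717245

APPEND 36: p_0 = 36·1 + 0 = 36, q_0 = 36·0 + 1 = 1 → 36/1
APPEND 14: p_1 = 14·36 + 1 = 505, q_1 = 14·1 + 0 = 14 → 505/14
APPEND 47: p_2 = 47·505 + 36 = 23771, q_2 = 47·14 + 1 = 659 → 23771/659
APPEND 35: p_3 = 35·23771 + 505 = 832490, q_3 = 35·659 + 14 = 23079 → 832490/23079
APPEND 14: p_4 = 14·832490 + 23771 = 11678631, q_4 = 14·23079 + 659 = 323765 → 11678631/323765
APPEND 23: p_5 = 23·11678631 + 832490 = 269441003, q_5 = 23·323765 + 23079 = 7469674 → 269441003/7469674
APPEND 20: p_6 = 20·269441003 + 11678631 = 5400498691, q_6 = 20·7469674 + 323765 = 149717245 → 5400498691/149717245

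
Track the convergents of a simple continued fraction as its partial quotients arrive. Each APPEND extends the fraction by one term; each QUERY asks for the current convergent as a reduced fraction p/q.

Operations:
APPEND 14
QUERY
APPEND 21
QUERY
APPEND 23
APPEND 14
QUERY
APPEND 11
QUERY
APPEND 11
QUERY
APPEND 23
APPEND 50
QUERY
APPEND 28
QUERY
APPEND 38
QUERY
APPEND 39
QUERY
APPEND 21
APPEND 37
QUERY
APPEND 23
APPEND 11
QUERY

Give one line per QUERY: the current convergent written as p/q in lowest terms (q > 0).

APPEND 14: p_0 = 14·1 + 0 = 14, q_0 = 14·0 + 1 = 1 → 14/1
APPEND 21: p_1 = 21·14 + 1 = 295, q_1 = 21·1 + 0 = 21 → 295/21
APPEND 23: p_2 = 23·295 + 14 = 6799, q_2 = 23·21 + 1 = 484 → 6799/484
APPEND 14: p_3 = 14·6799 + 295 = 95481, q_3 = 14·484 + 21 = 6797 → 95481/6797
APPEND 11: p_4 = 11·95481 + 6799 = 1057090, q_4 = 11·6797 + 484 = 75251 → 1057090/75251
APPEND 11: p_5 = 11·1057090 + 95481 = 11723471, q_5 = 11·75251 + 6797 = 834558 → 11723471/834558
APPEND 23: p_6 = 23·11723471 + 1057090 = 270696923, q_6 = 23·834558 + 75251 = 19270085 → 270696923/19270085
APPEND 50: p_7 = 50·270696923 + 11723471 = 13546569621, q_7 = 50·19270085 + 834558 = 964338808 → 13546569621/964338808
APPEND 28: p_8 = 28·13546569621 + 270696923 = 379574646311, q_8 = 28·964338808 + 19270085 = 27020756709 → 379574646311/27020756709
APPEND 38: p_9 = 38·379574646311 + 13546569621 = 14437383129439, q_9 = 38·27020756709 + 964338808 = 1027753093750 → 14437383129439/1027753093750
APPEND 39: p_10 = 39·14437383129439 + 379574646311 = 563437516694432, q_10 = 39·1027753093750 + 27020756709 = 40109391412959 → 563437516694432/40109391412959
APPEND 21: p_11 = 21·563437516694432 + 14437383129439 = 11846625233712511, q_11 = 21·40109391412959 + 1027753093750 = 843324972765889 → 11846625233712511/843324972765889
APPEND 37: p_12 = 37·11846625233712511 + 563437516694432 = 438888571164057339, q_12 = 37·843324972765889 + 40109391412959 = 31243133383750852 → 438888571164057339/31243133383750852
APPEND 23: p_13 = 23·438888571164057339 + 11846625233712511 = 10106283762007031308, q_13 = 23·31243133383750852 + 843324972765889 = 719435392799035485 → 10106283762007031308/719435392799035485
APPEND 11: p_14 = 11·10106283762007031308 + 438888571164057339 = 111608009953241401727, q_14 = 11·719435392799035485 + 31243133383750852 = 7945032454173141187 → 111608009953241401727/7945032454173141187

14/1
295/21
95481/6797
1057090/75251
11723471/834558
13546569621/964338808
379574646311/27020756709
14437383129439/1027753093750
563437516694432/40109391412959
438888571164057339/31243133383750852
111608009953241401727/7945032454173141187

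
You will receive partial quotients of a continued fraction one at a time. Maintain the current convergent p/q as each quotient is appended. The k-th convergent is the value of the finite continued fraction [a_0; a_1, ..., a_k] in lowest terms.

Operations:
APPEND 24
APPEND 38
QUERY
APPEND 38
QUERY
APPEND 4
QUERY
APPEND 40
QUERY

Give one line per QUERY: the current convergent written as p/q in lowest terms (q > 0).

APPEND 24: p_0 = 24·1 + 0 = 24, q_0 = 24·0 + 1 = 1 → 24/1
APPEND 38: p_1 = 38·24 + 1 = 913, q_1 = 38·1 + 0 = 38 → 913/38
APPEND 38: p_2 = 38·913 + 24 = 34718, q_2 = 38·38 + 1 = 1445 → 34718/1445
APPEND 4: p_3 = 4·34718 + 913 = 139785, q_3 = 4·1445 + 38 = 5818 → 139785/5818
APPEND 40: p_4 = 40·139785 + 34718 = 5626118, q_4 = 40·5818 + 1445 = 234165 → 5626118/234165

913/38
34718/1445
139785/5818
5626118/234165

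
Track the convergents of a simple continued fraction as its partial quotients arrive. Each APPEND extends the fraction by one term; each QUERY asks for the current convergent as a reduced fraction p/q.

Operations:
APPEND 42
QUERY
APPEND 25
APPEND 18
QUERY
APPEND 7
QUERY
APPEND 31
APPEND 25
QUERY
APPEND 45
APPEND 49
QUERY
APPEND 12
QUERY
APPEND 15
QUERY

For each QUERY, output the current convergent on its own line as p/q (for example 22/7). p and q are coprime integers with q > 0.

APPEND 42: p_0 = 42·1 + 0 = 42, q_0 = 42·0 + 1 = 1 → 42/1
APPEND 25: p_1 = 25·42 + 1 = 1051, q_1 = 25·1 + 0 = 25 → 1051/25
APPEND 18: p_2 = 18·1051 + 42 = 18960, q_2 = 18·25 + 1 = 451 → 18960/451
APPEND 7: p_3 = 7·18960 + 1051 = 133771, q_3 = 7·451 + 25 = 3182 → 133771/3182
APPEND 31: p_4 = 31·133771 + 18960 = 4165861, q_4 = 31·3182 + 451 = 99093 → 4165861/99093
APPEND 25: p_5 = 25·4165861 + 133771 = 104280296, q_5 = 25·99093 + 3182 = 2480507 → 104280296/2480507
APPEND 45: p_6 = 45·104280296 + 4165861 = 4696779181, q_6 = 45·2480507 + 99093 = 111721908 → 4696779181/111721908
APPEND 49: p_7 = 49·4696779181 + 104280296 = 230246460165, q_7 = 49·111721908 + 2480507 = 5476853999 → 230246460165/5476853999
APPEND 12: p_8 = 12·230246460165 + 4696779181 = 2767654301161, q_8 = 12·5476853999 + 111721908 = 65833969896 → 2767654301161/65833969896
APPEND 15: p_9 = 15·2767654301161 + 230246460165 = 41745060977580, q_9 = 15·65833969896 + 5476853999 = 992986402439 → 41745060977580/992986402439

42/1
18960/451
133771/3182
104280296/2480507
230246460165/5476853999
2767654301161/65833969896
41745060977580/992986402439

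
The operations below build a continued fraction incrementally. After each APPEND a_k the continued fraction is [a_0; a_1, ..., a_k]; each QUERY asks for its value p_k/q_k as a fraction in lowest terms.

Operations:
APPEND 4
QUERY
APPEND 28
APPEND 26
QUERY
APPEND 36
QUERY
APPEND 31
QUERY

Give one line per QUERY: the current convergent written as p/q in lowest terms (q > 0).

APPEND 4: p_0 = 4·1 + 0 = 4, q_0 = 4·0 + 1 = 1 → 4/1
APPEND 28: p_1 = 28·4 + 1 = 113, q_1 = 28·1 + 0 = 28 → 113/28
APPEND 26: p_2 = 26·113 + 4 = 2942, q_2 = 26·28 + 1 = 729 → 2942/729
APPEND 36: p_3 = 36·2942 + 113 = 106025, q_3 = 36·729 + 28 = 26272 → 106025/26272
APPEND 31: p_4 = 31·106025 + 2942 = 3289717, q_4 = 31·26272 + 729 = 815161 → 3289717/815161

4/1
2942/729
106025/26272
3289717/815161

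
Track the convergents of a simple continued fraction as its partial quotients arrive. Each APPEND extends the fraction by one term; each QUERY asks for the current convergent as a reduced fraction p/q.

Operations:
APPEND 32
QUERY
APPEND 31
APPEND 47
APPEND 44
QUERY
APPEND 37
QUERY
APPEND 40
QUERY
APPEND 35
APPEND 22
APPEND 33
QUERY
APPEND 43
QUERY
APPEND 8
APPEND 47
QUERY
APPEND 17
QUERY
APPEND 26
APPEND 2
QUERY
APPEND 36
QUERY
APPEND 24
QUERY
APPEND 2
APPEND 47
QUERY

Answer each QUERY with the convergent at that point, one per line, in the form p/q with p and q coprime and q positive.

APPEND 32: p_0 = 32·1 + 0 = 32, q_0 = 32·0 + 1 = 1 → 32/1
APPEND 31: p_1 = 31·32 + 1 = 993, q_1 = 31·1 + 0 = 31 → 993/31
APPEND 47: p_2 = 47·993 + 32 = 46703, q_2 = 47·31 + 1 = 1458 → 46703/1458
APPEND 44: p_3 = 44·46703 + 993 = 2055925, q_3 = 44·1458 + 31 = 64183 → 2055925/64183
APPEND 37: p_4 = 37·2055925 + 46703 = 76115928, q_4 = 37·64183 + 1458 = 2376229 → 76115928/2376229
APPEND 40: p_5 = 40·76115928 + 2055925 = 3046693045, q_5 = 40·2376229 + 64183 = 95113343 → 3046693045/95113343
APPEND 35: p_6 = 35·3046693045 + 76115928 = 106710372503, q_6 = 35·95113343 + 2376229 = 3331343234 → 106710372503/3331343234
APPEND 22: p_7 = 22·106710372503 + 3046693045 = 2350674888111, q_7 = 22·3331343234 + 95113343 = 73384664491 → 2350674888111/73384664491
APPEND 33: p_8 = 33·2350674888111 + 106710372503 = 77678981680166, q_8 = 33·73384664491 + 3331343234 = 2425025271437 → 77678981680166/2425025271437
APPEND 43: p_9 = 43·77678981680166 + 2350674888111 = 3342546887135249, q_9 = 43·2425025271437 + 73384664491 = 104349471336282 → 3342546887135249/104349471336282
APPEND 8: p_10 = 8·3342546887135249 + 77678981680166 = 26818054078762158, q_10 = 8·104349471336282 + 2425025271437 = 837220795961693 → 26818054078762158/837220795961693
APPEND 47: p_11 = 47·26818054078762158 + 3342546887135249 = 1263791088588956675, q_11 = 47·837220795961693 + 104349471336282 = 39453726881535853 → 1263791088588956675/39453726881535853
APPEND 17: p_12 = 17·1263791088588956675 + 26818054078762158 = 21511266560091025633, q_12 = 17·39453726881535853 + 837220795961693 = 671550577782071194 → 21511266560091025633/671550577782071194
APPEND 26: p_13 = 26·21511266560091025633 + 1263791088588956675 = 560556721650955623133, q_13 = 26·671550577782071194 + 39453726881535853 = 17499768749215386897 → 560556721650955623133/17499768749215386897
APPEND 2: p_14 = 2·560556721650955623133 + 21511266560091025633 = 1142624709862002271899, q_14 = 2·17499768749215386897 + 671550577782071194 = 35671088076212844988 → 1142624709862002271899/35671088076212844988
APPEND 36: p_15 = 36·1142624709862002271899 + 560556721650955623133 = 41695046276683037411497, q_15 = 36·35671088076212844988 + 17499768749215386897 = 1301658939492877806465 → 41695046276683037411497/1301658939492877806465
APPEND 24: p_16 = 24·41695046276683037411497 + 1142624709862002271899 = 1001823735350254900147827, q_16 = 24·1301658939492877806465 + 35671088076212844988 = 31275485635905280200148 → 1001823735350254900147827/31275485635905280200148
APPEND 2: p_17 = 2·1001823735350254900147827 + 41695046276683037411497 = 2045342516977192837707151, q_17 = 2·31275485635905280200148 + 1301658939492877806465 = 63852630211303438206761 → 2045342516977192837707151/63852630211303438206761
APPEND 47: p_18 = 47·2045342516977192837707151 + 1001823735350254900147827 = 97132922033278318272383924, q_18 = 47·63852630211303438206761 + 31275485635905280200148 = 3032349105567166875917915 → 97132922033278318272383924/3032349105567166875917915

32/1
2055925/64183
76115928/2376229
3046693045/95113343
77678981680166/2425025271437
3342546887135249/104349471336282
1263791088588956675/39453726881535853
21511266560091025633/671550577782071194
1142624709862002271899/35671088076212844988
41695046276683037411497/1301658939492877806465
1001823735350254900147827/31275485635905280200148
97132922033278318272383924/3032349105567166875917915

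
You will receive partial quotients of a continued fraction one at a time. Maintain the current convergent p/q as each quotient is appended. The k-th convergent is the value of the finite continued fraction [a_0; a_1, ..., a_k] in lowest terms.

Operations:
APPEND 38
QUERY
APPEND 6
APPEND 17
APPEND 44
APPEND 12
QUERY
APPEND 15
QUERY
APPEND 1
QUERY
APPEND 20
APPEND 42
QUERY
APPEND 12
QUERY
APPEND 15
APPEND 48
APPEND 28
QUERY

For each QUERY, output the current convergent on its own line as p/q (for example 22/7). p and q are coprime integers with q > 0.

APPEND 38: p_0 = 38·1 + 0 = 38, q_0 = 38·0 + 1 = 1 → 38/1
APPEND 6: p_1 = 6·38 + 1 = 229, q_1 = 6·1 + 0 = 6 → 229/6
APPEND 17: p_2 = 17·229 + 38 = 3931, q_2 = 17·6 + 1 = 103 → 3931/103
APPEND 44: p_3 = 44·3931 + 229 = 173193, q_3 = 44·103 + 6 = 4538 → 173193/4538
APPEND 12: p_4 = 12·173193 + 3931 = 2082247, q_4 = 12·4538 + 103 = 54559 → 2082247/54559
APPEND 15: p_5 = 15·2082247 + 173193 = 31406898, q_5 = 15·54559 + 4538 = 822923 → 31406898/822923
APPEND 1: p_6 = 1·31406898 + 2082247 = 33489145, q_6 = 1·822923 + 54559 = 877482 → 33489145/877482
APPEND 20: p_7 = 20·33489145 + 31406898 = 701189798, q_7 = 20·877482 + 822923 = 18372563 → 701189798/18372563
APPEND 42: p_8 = 42·701189798 + 33489145 = 29483460661, q_8 = 42·18372563 + 877482 = 772525128 → 29483460661/772525128
APPEND 12: p_9 = 12·29483460661 + 701189798 = 354502717730, q_9 = 12·772525128 + 18372563 = 9288674099 → 354502717730/9288674099
APPEND 15: p_10 = 15·354502717730 + 29483460661 = 5347024226611, q_10 = 15·9288674099 + 772525128 = 140102636613 → 5347024226611/140102636613
APPEND 48: p_11 = 48·5347024226611 + 354502717730 = 257011665595058, q_11 = 48·140102636613 + 9288674099 = 6734215231523 → 257011665595058/6734215231523
APPEND 28: p_12 = 28·257011665595058 + 5347024226611 = 7201673660888235, q_12 = 28·6734215231523 + 140102636613 = 188698129119257 → 7201673660888235/188698129119257

38/1
2082247/54559
31406898/822923
33489145/877482
29483460661/772525128
354502717730/9288674099
7201673660888235/188698129119257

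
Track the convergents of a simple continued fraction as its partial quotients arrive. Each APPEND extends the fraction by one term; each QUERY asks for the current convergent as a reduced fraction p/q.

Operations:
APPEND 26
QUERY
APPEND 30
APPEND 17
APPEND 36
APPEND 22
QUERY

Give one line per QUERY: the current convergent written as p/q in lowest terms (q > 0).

26/1
10566461/405883

APPEND 26: p_0 = 26·1 + 0 = 26, q_0 = 26·0 + 1 = 1 → 26/1
APPEND 30: p_1 = 30·26 + 1 = 781, q_1 = 30·1 + 0 = 30 → 781/30
APPEND 17: p_2 = 17·781 + 26 = 13303, q_2 = 17·30 + 1 = 511 → 13303/511
APPEND 36: p_3 = 36·13303 + 781 = 479689, q_3 = 36·511 + 30 = 18426 → 479689/18426
APPEND 22: p_4 = 22·479689 + 13303 = 10566461, q_4 = 22·18426 + 511 = 405883 → 10566461/405883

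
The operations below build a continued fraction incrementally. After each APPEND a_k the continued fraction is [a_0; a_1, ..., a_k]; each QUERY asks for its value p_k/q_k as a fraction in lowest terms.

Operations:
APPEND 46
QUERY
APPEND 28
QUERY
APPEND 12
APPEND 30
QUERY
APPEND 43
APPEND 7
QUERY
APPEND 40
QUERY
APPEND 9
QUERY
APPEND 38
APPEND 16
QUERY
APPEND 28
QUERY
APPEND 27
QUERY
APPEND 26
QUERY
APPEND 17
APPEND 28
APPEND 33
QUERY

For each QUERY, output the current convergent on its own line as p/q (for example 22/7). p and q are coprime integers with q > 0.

APPEND 46: p_0 = 46·1 + 0 = 46, q_0 = 46·0 + 1 = 1 → 46/1
APPEND 28: p_1 = 28·46 + 1 = 1289, q_1 = 28·1 + 0 = 28 → 1289/28
APPEND 12: p_2 = 12·1289 + 46 = 15514, q_2 = 12·28 + 1 = 337 → 15514/337
APPEND 30: p_3 = 30·15514 + 1289 = 466709, q_3 = 30·337 + 28 = 10138 → 466709/10138
APPEND 43: p_4 = 43·466709 + 15514 = 20084001, q_4 = 43·10138 + 337 = 436271 → 20084001/436271
APPEND 7: p_5 = 7·20084001 + 466709 = 141054716, q_5 = 7·436271 + 10138 = 3064035 → 141054716/3064035
APPEND 40: p_6 = 40·141054716 + 20084001 = 5662272641, q_6 = 40·3064035 + 436271 = 122997671 → 5662272641/122997671
APPEND 9: p_7 = 9·5662272641 + 141054716 = 51101508485, q_7 = 9·122997671 + 3064035 = 1110043074 → 51101508485/1110043074
APPEND 38: p_8 = 38·51101508485 + 5662272641 = 1947519595071, q_8 = 38·1110043074 + 122997671 = 42304634483 → 1947519595071/42304634483
APPEND 16: p_9 = 16·1947519595071 + 51101508485 = 31211415029621, q_9 = 16·42304634483 + 1110043074 = 677984194802 → 31211415029621/677984194802
APPEND 28: p_10 = 28·31211415029621 + 1947519595071 = 875867140424459, q_10 = 28·677984194802 + 42304634483 = 19025862088939 → 875867140424459/19025862088939
APPEND 27: p_11 = 27·875867140424459 + 31211415029621 = 23679624206490014, q_11 = 27·19025862088939 + 677984194802 = 514376260596155 → 23679624206490014/514376260596155
APPEND 26: p_12 = 26·23679624206490014 + 875867140424459 = 616546096509164823, q_12 = 26·514376260596155 + 19025862088939 = 13392808637588969 → 616546096509164823/13392808637588969
APPEND 17: p_13 = 17·616546096509164823 + 23679624206490014 = 10504963264862292005, q_13 = 17·13392808637588969 + 514376260596155 = 228192123099608628 → 10504963264862292005/228192123099608628
APPEND 28: p_14 = 28·10504963264862292005 + 616546096509164823 = 294755517512653340963, q_14 = 28·228192123099608628 + 13392808637588969 = 6402772255426630553 → 294755517512653340963/6402772255426630553
APPEND 33: p_15 = 33·294755517512653340963 + 10504963264862292005 = 9737437041182422543784, q_15 = 33·6402772255426630553 + 228192123099608628 = 211519676552178416877 → 9737437041182422543784/211519676552178416877

46/1
1289/28
466709/10138
141054716/3064035
5662272641/122997671
51101508485/1110043074
31211415029621/677984194802
875867140424459/19025862088939
23679624206490014/514376260596155
616546096509164823/13392808637588969
9737437041182422543784/211519676552178416877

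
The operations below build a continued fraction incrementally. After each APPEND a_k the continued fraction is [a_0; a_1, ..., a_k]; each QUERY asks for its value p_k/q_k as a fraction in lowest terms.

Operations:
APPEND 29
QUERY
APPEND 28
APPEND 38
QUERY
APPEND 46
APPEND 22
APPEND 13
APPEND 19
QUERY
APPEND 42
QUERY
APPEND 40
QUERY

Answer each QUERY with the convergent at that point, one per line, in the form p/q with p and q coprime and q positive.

APPEND 29: p_0 = 29·1 + 0 = 29, q_0 = 29·0 + 1 = 1 → 29/1
APPEND 28: p_1 = 28·29 + 1 = 813, q_1 = 28·1 + 0 = 28 → 813/28
APPEND 38: p_2 = 38·813 + 29 = 30923, q_2 = 38·28 + 1 = 1065 → 30923/1065
APPEND 46: p_3 = 46·30923 + 813 = 1423271, q_3 = 46·1065 + 28 = 49018 → 1423271/49018
APPEND 22: p_4 = 22·1423271 + 30923 = 31342885, q_4 = 22·49018 + 1065 = 1079461 → 31342885/1079461
APPEND 13: p_5 = 13·31342885 + 1423271 = 408880776, q_5 = 13·1079461 + 49018 = 14082011 → 408880776/14082011
APPEND 19: p_6 = 19·408880776 + 31342885 = 7800077629, q_6 = 19·14082011 + 1079461 = 268637670 → 7800077629/268637670
APPEND 42: p_7 = 42·7800077629 + 408880776 = 328012141194, q_7 = 42·268637670 + 14082011 = 11296864151 → 328012141194/11296864151
APPEND 40: p_8 = 40·328012141194 + 7800077629 = 13128285725389, q_8 = 40·11296864151 + 268637670 = 452143203710 → 13128285725389/452143203710

29/1
30923/1065
7800077629/268637670
328012141194/11296864151
13128285725389/452143203710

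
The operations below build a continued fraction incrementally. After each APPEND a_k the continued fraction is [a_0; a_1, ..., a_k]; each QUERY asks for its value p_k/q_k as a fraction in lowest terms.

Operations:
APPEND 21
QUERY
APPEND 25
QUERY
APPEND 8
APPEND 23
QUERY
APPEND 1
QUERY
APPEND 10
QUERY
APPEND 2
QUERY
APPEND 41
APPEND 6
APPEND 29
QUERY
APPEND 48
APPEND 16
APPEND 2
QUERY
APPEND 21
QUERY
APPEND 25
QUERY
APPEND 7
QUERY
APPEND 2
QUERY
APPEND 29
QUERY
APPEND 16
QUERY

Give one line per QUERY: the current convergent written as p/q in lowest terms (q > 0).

21/1
526/25
97793/4648
102022/4849
1118013/53138
2338048/111125
17038950067/809843650
27043053602084/1285328330099
581016425540231/27615108966177
14552453692107859/691663052484524
102448192270295244/4869256476357845
219448838232698347/10430176005200214
6466464501018547307/307344360627164051
103682880854529455259/4927939946039825030

APPEND 21: p_0 = 21·1 + 0 = 21, q_0 = 21·0 + 1 = 1 → 21/1
APPEND 25: p_1 = 25·21 + 1 = 526, q_1 = 25·1 + 0 = 25 → 526/25
APPEND 8: p_2 = 8·526 + 21 = 4229, q_2 = 8·25 + 1 = 201 → 4229/201
APPEND 23: p_3 = 23·4229 + 526 = 97793, q_3 = 23·201 + 25 = 4648 → 97793/4648
APPEND 1: p_4 = 1·97793 + 4229 = 102022, q_4 = 1·4648 + 201 = 4849 → 102022/4849
APPEND 10: p_5 = 10·102022 + 97793 = 1118013, q_5 = 10·4849 + 4648 = 53138 → 1118013/53138
APPEND 2: p_6 = 2·1118013 + 102022 = 2338048, q_6 = 2·53138 + 4849 = 111125 → 2338048/111125
APPEND 41: p_7 = 41·2338048 + 1118013 = 96977981, q_7 = 41·111125 + 53138 = 4609263 → 96977981/4609263
APPEND 6: p_8 = 6·96977981 + 2338048 = 584205934, q_8 = 6·4609263 + 111125 = 27766703 → 584205934/27766703
APPEND 29: p_9 = 29·584205934 + 96977981 = 17038950067, q_9 = 29·27766703 + 4609263 = 809843650 → 17038950067/809843650
APPEND 48: p_10 = 48·17038950067 + 584205934 = 818453809150, q_10 = 48·809843650 + 27766703 = 38900261903 → 818453809150/38900261903
APPEND 16: p_11 = 16·818453809150 + 17038950067 = 13112299896467, q_11 = 16·38900261903 + 809843650 = 623214034098 → 13112299896467/623214034098
APPEND 2: p_12 = 2·13112299896467 + 818453809150 = 27043053602084, q_12 = 2·623214034098 + 38900261903 = 1285328330099 → 27043053602084/1285328330099
APPEND 21: p_13 = 21·27043053602084 + 13112299896467 = 581016425540231, q_13 = 21·1285328330099 + 623214034098 = 27615108966177 → 581016425540231/27615108966177
APPEND 25: p_14 = 25·581016425540231 + 27043053602084 = 14552453692107859, q_14 = 25·27615108966177 + 1285328330099 = 691663052484524 → 14552453692107859/691663052484524
APPEND 7: p_15 = 7·14552453692107859 + 581016425540231 = 102448192270295244, q_15 = 7·691663052484524 + 27615108966177 = 4869256476357845 → 102448192270295244/4869256476357845
APPEND 2: p_16 = 2·102448192270295244 + 14552453692107859 = 219448838232698347, q_16 = 2·4869256476357845 + 691663052484524 = 10430176005200214 → 219448838232698347/10430176005200214
APPEND 29: p_17 = 29·219448838232698347 + 102448192270295244 = 6466464501018547307, q_17 = 29·10430176005200214 + 4869256476357845 = 307344360627164051 → 6466464501018547307/307344360627164051
APPEND 16: p_18 = 16·6466464501018547307 + 219448838232698347 = 103682880854529455259, q_18 = 16·307344360627164051 + 10430176005200214 = 4927939946039825030 → 103682880854529455259/4927939946039825030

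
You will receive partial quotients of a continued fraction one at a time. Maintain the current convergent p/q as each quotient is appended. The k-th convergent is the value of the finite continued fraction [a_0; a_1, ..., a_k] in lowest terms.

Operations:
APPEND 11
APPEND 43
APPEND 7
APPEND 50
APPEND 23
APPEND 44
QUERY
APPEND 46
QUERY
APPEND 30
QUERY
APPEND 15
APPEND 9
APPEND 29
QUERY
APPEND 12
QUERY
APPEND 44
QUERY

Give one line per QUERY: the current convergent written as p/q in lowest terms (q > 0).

APPEND 11: p_0 = 11·1 + 0 = 11, q_0 = 11·0 + 1 = 1 → 11/1
APPEND 43: p_1 = 43·11 + 1 = 474, q_1 = 43·1 + 0 = 43 → 474/43
APPEND 7: p_2 = 7·474 + 11 = 3329, q_2 = 7·43 + 1 = 302 → 3329/302
APPEND 50: p_3 = 50·3329 + 474 = 166924, q_3 = 50·302 + 43 = 15143 → 166924/15143
APPEND 23: p_4 = 23·166924 + 3329 = 3842581, q_4 = 23·15143 + 302 = 348591 → 3842581/348591
APPEND 44: p_5 = 44·3842581 + 166924 = 169240488, q_5 = 44·348591 + 15143 = 15353147 → 169240488/15353147
APPEND 46: p_6 = 46·169240488 + 3842581 = 7788905029, q_6 = 46·15353147 + 348591 = 706593353 → 7788905029/706593353
APPEND 30: p_7 = 30·7788905029 + 169240488 = 233836391358, q_7 = 30·706593353 + 15353147 = 21213153737 → 233836391358/21213153737
APPEND 15: p_8 = 15·233836391358 + 7788905029 = 3515334775399, q_8 = 15·21213153737 + 706593353 = 318903899408 → 3515334775399/318903899408
APPEND 9: p_9 = 9·3515334775399 + 233836391358 = 31871849369949, q_9 = 9·318903899408 + 21213153737 = 2891348248409 → 31871849369949/2891348248409
APPEND 29: p_10 = 29·31871849369949 + 3515334775399 = 927798966503920, q_10 = 29·2891348248409 + 318903899408 = 84168003103269 → 927798966503920/84168003103269
APPEND 12: p_11 = 12·927798966503920 + 31871849369949 = 11165459447416989, q_11 = 12·84168003103269 + 2891348248409 = 1012907385487637 → 11165459447416989/1012907385487637
APPEND 44: p_12 = 44·11165459447416989 + 927798966503920 = 492208014652851436, q_12 = 44·1012907385487637 + 84168003103269 = 44652092964559297 → 492208014652851436/44652092964559297

169240488/15353147
7788905029/706593353
233836391358/21213153737
927798966503920/84168003103269
11165459447416989/1012907385487637
492208014652851436/44652092964559297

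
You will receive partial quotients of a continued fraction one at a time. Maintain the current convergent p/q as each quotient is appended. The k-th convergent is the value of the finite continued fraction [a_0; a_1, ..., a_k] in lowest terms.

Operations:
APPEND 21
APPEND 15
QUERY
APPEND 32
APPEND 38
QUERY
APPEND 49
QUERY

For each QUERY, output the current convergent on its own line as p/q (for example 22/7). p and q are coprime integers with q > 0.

APPEND 21: p_0 = 21·1 + 0 = 21, q_0 = 21·0 + 1 = 1 → 21/1
APPEND 15: p_1 = 15·21 + 1 = 316, q_1 = 15·1 + 0 = 15 → 316/15
APPEND 32: p_2 = 32·316 + 21 = 10133, q_2 = 32·15 + 1 = 481 → 10133/481
APPEND 38: p_3 = 38·10133 + 316 = 385370, q_3 = 38·481 + 15 = 18293 → 385370/18293
APPEND 49: p_4 = 49·385370 + 10133 = 18893263, q_4 = 49·18293 + 481 = 896838 → 18893263/896838

316/15
385370/18293
18893263/896838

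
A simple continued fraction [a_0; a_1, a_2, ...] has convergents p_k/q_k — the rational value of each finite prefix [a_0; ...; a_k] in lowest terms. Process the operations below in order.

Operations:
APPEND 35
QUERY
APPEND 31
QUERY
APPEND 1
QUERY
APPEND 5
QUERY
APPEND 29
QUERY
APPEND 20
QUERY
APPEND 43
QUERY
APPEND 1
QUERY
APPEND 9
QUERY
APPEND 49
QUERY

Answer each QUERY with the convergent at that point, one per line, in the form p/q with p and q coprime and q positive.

APPEND 35: p_0 = 35·1 + 0 = 35, q_0 = 35·0 + 1 = 1 → 35/1
APPEND 31: p_1 = 31·35 + 1 = 1086, q_1 = 31·1 + 0 = 31 → 1086/31
APPEND 1: p_2 = 1·1086 + 35 = 1121, q_2 = 1·31 + 1 = 32 → 1121/32
APPEND 5: p_3 = 5·1121 + 1086 = 6691, q_3 = 5·32 + 31 = 191 → 6691/191
APPEND 29: p_4 = 29·6691 + 1121 = 195160, q_4 = 29·191 + 32 = 5571 → 195160/5571
APPEND 20: p_5 = 20·195160 + 6691 = 3909891, q_5 = 20·5571 + 191 = 111611 → 3909891/111611
APPEND 43: p_6 = 43·3909891 + 195160 = 168320473, q_6 = 43·111611 + 5571 = 4804844 → 168320473/4804844
APPEND 1: p_7 = 1·168320473 + 3909891 = 172230364, q_7 = 1·4804844 + 111611 = 4916455 → 172230364/4916455
APPEND 9: p_8 = 9·172230364 + 168320473 = 1718393749, q_8 = 9·4916455 + 4804844 = 49052939 → 1718393749/49052939
APPEND 49: p_9 = 49·1718393749 + 172230364 = 84373524065, q_9 = 49·49052939 + 4916455 = 2408510466 → 84373524065/2408510466

35/1
1086/31
1121/32
6691/191
195160/5571
3909891/111611
168320473/4804844
172230364/4916455
1718393749/49052939
84373524065/2408510466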